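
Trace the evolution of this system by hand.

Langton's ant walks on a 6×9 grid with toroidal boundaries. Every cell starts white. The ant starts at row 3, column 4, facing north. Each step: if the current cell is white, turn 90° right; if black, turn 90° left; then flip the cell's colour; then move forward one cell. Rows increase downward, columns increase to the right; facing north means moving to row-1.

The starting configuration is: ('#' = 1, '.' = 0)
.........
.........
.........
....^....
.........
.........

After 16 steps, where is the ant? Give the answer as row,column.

3,4

step 0: .........
.........
.........
....^....
.........
.........
step 1: .........
.........
.........
....#>...
.........
.........
step 2: .........
.........
.........
....##...
.....v...
.........
step 3: .........
.........
.........
....##...
....<#...
.........
step 4: .........
.........
.........
....^#...
....##...
.........
step 5: .........
.........
.........
...<.#...
....##...
.........
step 6: .........
.........
...^.....
...#.#...
....##...
.........
step 7: .........
.........
...#>....
...#.#...
....##...
.........
step 8: .........
.........
...##....
...#v#...
....##...
.........
step 9: .........
.........
...##....
...<##...
....##...
.........
step 10: .........
.........
...##....
....##...
...v##...
.........
step 11: .........
.........
...##....
....##...
..<###...
.........
step 12: .........
.........
...##....
..^.##...
..####...
.........
step 13: .........
.........
...##....
..#>##...
..####...
.........
step 14: .........
.........
...##....
..####...
..#v##...
.........
step 15: .........
.........
...##....
..####...
..#.>#...
.........
step 16: .........
.........
...##....
..##^#...
..#..#...
.........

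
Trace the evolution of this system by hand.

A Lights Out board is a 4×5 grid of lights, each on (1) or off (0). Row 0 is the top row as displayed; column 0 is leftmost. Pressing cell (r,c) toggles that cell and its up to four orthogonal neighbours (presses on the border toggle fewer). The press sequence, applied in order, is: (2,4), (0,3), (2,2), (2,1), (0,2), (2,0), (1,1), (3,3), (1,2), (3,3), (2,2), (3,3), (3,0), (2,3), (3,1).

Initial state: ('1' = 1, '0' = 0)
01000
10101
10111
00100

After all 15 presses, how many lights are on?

10

0) 01000
10101
10111
00100
1) 01000
10100
10100
00101
2) 01111
10110
10100
00101
3) 01111
10010
11010
00001
4) 01111
11010
00110
01001
5) 00001
11110
00110
01001
6) 00001
01110
11110
11001
7) 01001
10010
10110
11001
8) 01001
10010
10100
11110
9) 01101
11100
10000
11110
10) 01101
11100
10010
11001
11) 01101
11000
11100
11101
12) 01101
11000
11110
11010
13) 01101
11000
01110
00010
14) 01101
11010
01001
00000
15) 01101
11010
00001
11100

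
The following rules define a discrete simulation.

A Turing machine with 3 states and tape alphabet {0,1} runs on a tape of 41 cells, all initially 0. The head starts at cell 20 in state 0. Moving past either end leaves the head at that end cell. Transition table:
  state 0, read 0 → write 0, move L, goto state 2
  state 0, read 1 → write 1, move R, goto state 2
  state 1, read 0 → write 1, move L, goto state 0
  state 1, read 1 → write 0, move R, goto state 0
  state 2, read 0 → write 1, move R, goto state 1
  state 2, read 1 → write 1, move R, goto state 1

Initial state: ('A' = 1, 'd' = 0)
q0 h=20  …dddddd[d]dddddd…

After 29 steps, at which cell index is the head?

29

gen 0: q0 h=20  …dddddd[d]dddddd…
gen 1: q2 h=19  …dddddd[d]dddddd…
gen 2: q1 h=20  …dddddA[d]dddddd…
gen 3: q0 h=19  …dddddd[A]Addddd…
gen 4: q2 h=20  …dddddA[A]dddddd…
gen 5: q1 h=21  …ddddAA[d]dddddd…
gen 6: q0 h=20  …dddddA[A]Addddd…
gen 7: q2 h=21  …ddddAA[A]dddddd…
gen 8: q1 h=22  …dddAAA[d]dddddd…
gen 9: q0 h=21  …ddddAA[A]Addddd…
gen 10: q2 h=22  …dddAAA[A]dddddd…
gen 11: q1 h=23  …ddAAAA[d]dddddd…
gen 12: q0 h=22  …dddAAA[A]Addddd…
gen 13: q2 h=23  …ddAAAA[A]dddddd…
gen 14: q1 h=24  …dAAAAA[d]dddddd…
gen 15: q0 h=23  …ddAAAA[A]Addddd…
gen 16: q2 h=24  …dAAAAA[A]dddddd…
gen 17: q1 h=25  …AAAAAA[d]dddddd…
gen 18: q0 h=24  …dAAAAA[A]Addddd…
gen 19: q2 h=25  …AAAAAA[A]dddddd…
gen 20: q1 h=26  …AAAAAA[d]dddddd…
gen 21: q0 h=25  …AAAAAA[A]Addddd…
gen 22: q2 h=26  …AAAAAA[A]dddddd…
gen 23: q1 h=27  …AAAAAA[d]dddddd…
gen 24: q0 h=26  …AAAAAA[A]Addddd…
gen 25: q2 h=27  …AAAAAA[A]dddddd…
gen 26: q1 h=28  …AAAAAA[d]dddddd…
gen 27: q0 h=27  …AAAAAA[A]Addddd…
gen 28: q2 h=28  …AAAAAA[A]dddddd…
gen 29: q1 h=29  …AAAAAA[d]dddddd…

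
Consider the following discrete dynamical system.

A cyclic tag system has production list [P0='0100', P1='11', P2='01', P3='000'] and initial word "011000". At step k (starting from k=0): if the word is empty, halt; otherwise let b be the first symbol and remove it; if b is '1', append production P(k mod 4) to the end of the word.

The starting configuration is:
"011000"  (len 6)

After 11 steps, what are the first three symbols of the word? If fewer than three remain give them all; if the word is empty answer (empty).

100

gen 0: "011000"  (len 6)
gen 1: "11000"  (len 5)
gen 2: "100011"  (len 6)
gen 3: "0001101"  (len 7)
gen 4: "001101"  (len 6)
gen 5: "01101"  (len 5)
gen 6: "1101"  (len 4)
gen 7: "10101"  (len 5)
gen 8: "0101000"  (len 7)
gen 9: "101000"  (len 6)
gen 10: "0100011"  (len 7)
gen 11: "100011"  (len 6)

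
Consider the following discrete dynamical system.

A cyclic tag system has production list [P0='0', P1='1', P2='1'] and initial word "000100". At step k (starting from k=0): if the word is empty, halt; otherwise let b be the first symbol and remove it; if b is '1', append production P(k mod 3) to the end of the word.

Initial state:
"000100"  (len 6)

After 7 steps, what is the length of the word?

0

step 0: "000100"  (len 6)
step 1: "00100"  (len 5)
step 2: "0100"  (len 4)
step 3: "100"  (len 3)
step 4: "000"  (len 3)
step 5: "00"  (len 2)
step 6: "0"  (len 1)
step 7: (halted — word empty)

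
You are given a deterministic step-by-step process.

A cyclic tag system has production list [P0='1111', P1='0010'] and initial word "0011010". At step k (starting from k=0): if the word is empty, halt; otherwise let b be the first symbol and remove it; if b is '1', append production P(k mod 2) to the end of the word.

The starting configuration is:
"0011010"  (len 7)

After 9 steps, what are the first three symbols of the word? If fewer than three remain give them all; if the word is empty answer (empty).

110

0) "0011010"  (len 7)
1) "011010"  (len 6)
2) "11010"  (len 5)
3) "10101111"  (len 8)
4) "01011110010"  (len 11)
5) "1011110010"  (len 10)
6) "0111100100010"  (len 13)
7) "111100100010"  (len 12)
8) "111001000100010"  (len 15)
9) "110010001000101111"  (len 18)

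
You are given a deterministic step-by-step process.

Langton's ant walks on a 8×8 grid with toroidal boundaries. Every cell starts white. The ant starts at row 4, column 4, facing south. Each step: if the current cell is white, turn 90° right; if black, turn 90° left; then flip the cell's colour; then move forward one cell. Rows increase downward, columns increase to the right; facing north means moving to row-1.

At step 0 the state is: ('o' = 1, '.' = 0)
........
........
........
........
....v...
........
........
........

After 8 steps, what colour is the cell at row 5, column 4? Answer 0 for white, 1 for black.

1

gen 0: ........
........
........
........
....v...
........
........
........
gen 1: ........
........
........
........
...<o...
........
........
........
gen 2: ........
........
........
...^....
...oo...
........
........
........
gen 3: ........
........
........
...o>...
...oo...
........
........
........
gen 4: ........
........
........
...oo...
...ov...
........
........
........
gen 5: ........
........
........
...oo...
...o.>..
........
........
........
gen 6: ........
........
........
...oo...
...o.o..
.....v..
........
........
gen 7: ........
........
........
...oo...
...o.o..
....<o..
........
........
gen 8: ........
........
........
...oo...
...o^o..
....oo..
........
........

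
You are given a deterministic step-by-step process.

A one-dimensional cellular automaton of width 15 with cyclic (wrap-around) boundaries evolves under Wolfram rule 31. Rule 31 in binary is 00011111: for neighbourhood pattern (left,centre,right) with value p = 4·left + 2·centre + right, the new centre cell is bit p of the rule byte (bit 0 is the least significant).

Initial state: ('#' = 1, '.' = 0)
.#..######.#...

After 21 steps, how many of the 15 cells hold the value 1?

t=0: .#..######.#...
t=1: #####......####
t=2: .....#######...
t=3: ######......###
t=4: ......#######..
t=5: #######......##
t=6: .......#######.
t=7: ########......#
t=8: ........#######
t=9: #########......
t=10: #........######
t=11: .#########.....
t=12: ##........#####
t=13: ..#########....
t=14: ###........####
t=15: ...#########...
t=16: ####........###
t=17: ....#########..
t=18: #####........##
t=19: .....#########.
t=20: ######........#
t=21: ......#########

9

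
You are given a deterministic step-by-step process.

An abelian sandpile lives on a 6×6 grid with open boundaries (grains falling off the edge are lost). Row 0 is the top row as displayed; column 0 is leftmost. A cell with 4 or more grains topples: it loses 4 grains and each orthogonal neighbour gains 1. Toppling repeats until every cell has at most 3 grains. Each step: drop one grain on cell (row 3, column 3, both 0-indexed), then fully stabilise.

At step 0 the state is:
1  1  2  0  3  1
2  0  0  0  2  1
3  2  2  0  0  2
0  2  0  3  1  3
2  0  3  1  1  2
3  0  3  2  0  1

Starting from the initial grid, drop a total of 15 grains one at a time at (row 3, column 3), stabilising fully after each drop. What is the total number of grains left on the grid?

t=0: 1  1  2  0  3  1
2  0  0  0  2  1
3  2  2  0  0  2
0  2  0  3  1  3
2  0  3  1  1  2
3  0  3  2  0  1
t=1: 1  1  2  0  3  1
2  0  0  0  2  1
3  2  2  1  0  2
0  2  1  0  2  3
2  0  3  2  1  2
3  0  3  2  0  1
t=2: 1  1  2  0  3  1
2  0  0  0  2  1
3  2  2  1  0  2
0  2  1  1  2  3
2  0  3  2  1  2
3  0  3  2  0  1
t=3: 1  1  2  0  3  1
2  0  0  0  2  1
3  2  2  1  0  2
0  2  1  2  2  3
2  0  3  2  1  2
3  0  3  2  0  1
t=4: 1  1  2  0  3  1
2  0  0  0  2  1
3  2  2  1  0  2
0  2  1  3  2  3
2  0  3  2  1  2
3  0  3  2  0  1
t=5: 1  1  2  0  3  1
2  0  0  0  2  1
3  2  2  2  0  2
0  2  2  0  3  3
2  0  3  3  1  2
3  0  3  2  0  1
t=6: 1  1  2  0  3  1
2  0  0  0  2  1
3  2  2  2  0  2
0  2  2  1  3  3
2  0  3  3  1  2
3  0  3  2  0  1
t=7: 1  1  2  0  3  1
2  0  0  0  2  1
3  2  2  2  0  2
0  2  2  2  3  3
2  0  3  3  1  2
3  0  3  2  0  1
t=8: 1  1  2  0  3  1
2  0  0  0  2  1
3  2  2  2  0  2
0  2  2  3  3  3
2  0  3  3  1  2
3  0  3  2  0  1
t=9: 1  1  2  0  3  1
2  0  0  0  2  1
3  2  3  3  1  3
0  3  0  3  1  0
2  1  2  2  3  3
3  1  1  0  1  1
t=10: 1  1  2  0  3  1
2  0  1  1  2  1
3  3  0  1  2  3
0  3  2  1  2  0
2  1  2  3  3  3
3  1  1  0  1  1
t=11: 1  1  2  0  3  1
2  0  1  1  2  1
3  3  0  1  2  3
0  3  2  2  2  0
2  1  2  3  3  3
3  1  1  0  1  1
t=12: 1  1  2  0  3  1
2  0  1  1  2  1
3  3  0  1  2  3
0  3  2  3  2  0
2  1  2  3  3  3
3  1  1  0  1  1
t=13: 1  1  2  0  3  1
2  0  1  1  2  1
3  3  0  2  3  3
0  3  3  2  0  2
2  1  3  1  2  0
3  1  1  1  2  2
t=14: 1  1  2  0  3  1
2  0  1  1  2  1
3  3  0  2  3  3
0  3  3  3  0  2
2  1  3  1  2  0
3  1  1  1  2  2
t=15: 1  1  2  0  3  1
3  1  1  1  2  1
0  1  2  3  3  3
2  1  2  1  1  2
2  3  0  3  2  0
3  1  2  1  2  2

59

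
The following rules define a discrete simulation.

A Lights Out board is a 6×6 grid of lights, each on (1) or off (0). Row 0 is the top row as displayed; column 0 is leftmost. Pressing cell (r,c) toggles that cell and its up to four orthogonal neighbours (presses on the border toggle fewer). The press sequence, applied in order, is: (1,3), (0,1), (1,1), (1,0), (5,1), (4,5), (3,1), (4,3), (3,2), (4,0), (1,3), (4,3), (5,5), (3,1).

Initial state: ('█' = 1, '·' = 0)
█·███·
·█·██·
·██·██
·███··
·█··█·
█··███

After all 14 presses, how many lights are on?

[0] █·███·
·█·██·
·██·██
·███··
·█··█·
█··███
[1] █·█·█·
·██···
·█████
·███··
·█··█·
█··███
[2] ·█··█·
··█···
·█████
·███··
·█··█·
█··███
[3] ····█·
██····
··████
·███··
·█··█·
█··███
[4] █···█·
······
█·████
·███··
·█··█·
█··███
[5] █···█·
······
█·████
·███··
····█·
·█████
[6] █···█·
······
█·████
·███·█
·····█
·████·
[7] █···█·
······
██████
█··█·█
·█···█
·████·
[8] █···█·
······
██████
█····█
·█████
·██·█·
[9] █···█·
······
██·███
████·█
·█·███
·██·█·
[10] █···█·
······
██·███
·███·█
█··███
███·█·
[11] █··██·
··███·
██··██
·███·█
█··███
███·█·
[12] █··██·
··███·
██··██
·██··█
█·█··█
█████·
[13] █··██·
··███·
██··██
·██··█
█·█···
████·█
[14] █··██·
··███·
█···██
█····█
███···
████·█

19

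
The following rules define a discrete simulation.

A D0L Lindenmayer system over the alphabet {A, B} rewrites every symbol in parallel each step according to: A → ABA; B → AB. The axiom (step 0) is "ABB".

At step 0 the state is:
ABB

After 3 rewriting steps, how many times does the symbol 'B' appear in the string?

18

0) ABB
1) ABAABAB
2) ABAABABAABAABABAAB
3) ABAABABAABAABABAABABAABAABABAABAABABAABABAABAAB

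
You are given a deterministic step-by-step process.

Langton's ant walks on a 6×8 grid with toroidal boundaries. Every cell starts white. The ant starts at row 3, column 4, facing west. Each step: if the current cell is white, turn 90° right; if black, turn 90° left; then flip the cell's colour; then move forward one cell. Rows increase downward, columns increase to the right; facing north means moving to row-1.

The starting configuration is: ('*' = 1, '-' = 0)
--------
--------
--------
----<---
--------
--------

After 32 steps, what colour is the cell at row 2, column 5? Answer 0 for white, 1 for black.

1

k=0  --------
--------
--------
----<---
--------
--------
k=1  --------
--------
----^---
----*---
--------
--------
k=2  --------
--------
----*>--
----*---
--------
--------
k=3  --------
--------
----**--
----*v--
--------
--------
k=4  --------
--------
----**--
----<*--
--------
--------
k=5  --------
--------
----**--
-----*--
----v---
--------
k=6  --------
--------
----**--
-----*--
---<*---
--------
k=7  --------
--------
----**--
---^-*--
---**---
--------
k=8  --------
--------
----**--
---*>*--
---**---
--------
k=9  --------
--------
----**--
---***--
---*v---
--------
k=10  --------
--------
----**--
---***--
---*->--
--------
k=11  --------
--------
----**--
---***--
---*-*--
-----v--
k=12  --------
--------
----**--
---***--
---*-*--
----<*--
k=13  --------
--------
----**--
---***--
---*^*--
----**--
k=14  --------
--------
----**--
---***--
---**>--
----**--
k=15  --------
--------
----**--
---**^--
---**---
----**--
k=16  --------
--------
----**--
---*<---
---**---
----**--
k=17  --------
--------
----**--
---*----
---*v---
----**--
k=18  --------
--------
----**--
---*----
---*->--
----**--
k=19  --------
--------
----**--
---*----
---*-*--
----*v--
k=20  --------
--------
----**--
---*----
---*-*--
----*->-
k=21  ------v-
--------
----**--
---*----
---*-*--
----*-*-
k=22  -----<*-
--------
----**--
---*----
---*-*--
----*-*-
k=23  -----**-
--------
----**--
---*----
---*-*--
----*^*-
k=24  -----**-
--------
----**--
---*----
---*-*--
----**>-
k=25  -----**-
--------
----**--
---*----
---*-*^-
----**--
k=26  -----**-
--------
----**--
---*----
---*-**>
----**--
k=27  -----**-
--------
----**--
---*----
---*-***
----**-v
k=28  -----**-
--------
----**--
---*----
---*-***
----**<*
k=29  -----**-
--------
----**--
---*----
---*-*^*
----****
k=30  -----**-
--------
----**--
---*----
---*-<-*
----****
k=31  -----**-
--------
----**--
---*----
---*---*
----*v**
k=32  -----**-
--------
----**--
---*----
---*---*
----*->*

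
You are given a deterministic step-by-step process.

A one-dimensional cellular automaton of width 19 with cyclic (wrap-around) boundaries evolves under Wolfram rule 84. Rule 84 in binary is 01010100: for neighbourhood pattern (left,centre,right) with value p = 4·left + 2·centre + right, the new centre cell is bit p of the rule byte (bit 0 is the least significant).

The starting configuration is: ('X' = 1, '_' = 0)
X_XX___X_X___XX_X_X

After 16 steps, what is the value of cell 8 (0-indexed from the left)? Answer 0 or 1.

0

step 0: X_XX___X_X___XX_X_X
step 1: X__XX__X_XX___X_X__
step 2: XX__XX_X__XX__X_XX_
step 3: _XX__X_XX__XX_X__X_
step 4: __XX_X__XX__X_XX_XX
step 5: X__X_XX__XX_X__X__X
step 6: XX_X__XX__X_XX_XX__
step 7: _X_XX__XX_X__X__XX_
step 8: _X__XX__X_XX_XX__XX
step 9: _XX__XX_X__X__XX__X
step 10: __XX__X_XX_XX__XX_X
step 11: X__XX_X__X__XX__X_X
step 12: XX__X_XX_XX__XX_X__
step 13: _XX_X__X__XX__X_XX_
step 14: __X_XX_XX__XX_X__XX
step 15: X_X__X__XX__X_XX__X
step 16: X_XX_XX__XX_X__XX__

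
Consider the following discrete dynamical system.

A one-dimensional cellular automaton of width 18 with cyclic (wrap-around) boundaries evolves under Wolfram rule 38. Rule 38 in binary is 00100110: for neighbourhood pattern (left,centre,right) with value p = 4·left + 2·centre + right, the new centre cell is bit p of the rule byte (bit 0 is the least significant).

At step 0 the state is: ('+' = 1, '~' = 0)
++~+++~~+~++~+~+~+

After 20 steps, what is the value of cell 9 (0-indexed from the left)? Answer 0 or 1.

0

t=0: ++~+++~~+~++~+~+~+
t=1: ~~+~~~~+++~~+++++~
t=2: ~++~~~+~~~~+~~~~~~
t=3: +~~~~++~~~++~~~~~~
t=4: +~~~+~~~~+~~~~~~~+
t=5: ~~~++~~~++~~~~~~+~
t=6: ~~+~~~~+~~~~~~~++~
t=7: ~++~~~++~~~~~~+~~~
t=8: +~~~~+~~~~~~~++~~~
t=9: +~~~++~~~~~~+~~~~+
t=10: ~~~+~~~~~~~++~~~+~
t=11: ~~++~~~~~~+~~~~++~
t=12: ~+~~~~~~~++~~~+~~~
t=13: ++~~~~~~+~~~~++~~~
t=14: ~~~~~~~++~~~+~~~~+
t=15: ~~~~~~+~~~~++~~~++
t=16: ~~~~~++~~~+~~~~+~~
t=17: ~~~~+~~~~++~~~++~~
t=18: ~~~++~~~+~~~~+~~~~
t=19: ~~+~~~~++~~~++~~~~
t=20: ~++~~~+~~~~+~~~~~~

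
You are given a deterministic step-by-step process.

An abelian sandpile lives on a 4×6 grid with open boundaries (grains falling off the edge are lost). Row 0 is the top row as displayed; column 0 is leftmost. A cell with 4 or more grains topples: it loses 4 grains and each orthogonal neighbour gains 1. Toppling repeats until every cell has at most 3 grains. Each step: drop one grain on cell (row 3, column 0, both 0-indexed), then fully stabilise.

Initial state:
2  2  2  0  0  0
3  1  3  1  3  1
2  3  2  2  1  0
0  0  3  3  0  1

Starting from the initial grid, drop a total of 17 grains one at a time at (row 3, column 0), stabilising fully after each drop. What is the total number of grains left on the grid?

gen 0: 2  2  2  0  0  0
3  1  3  1  3  1
2  3  2  2  1  0
0  0  3  3  0  1
gen 1: 2  2  2  0  0  0
3  1  3  1  3  1
2  3  2  2  1  0
1  0  3  3  0  1
gen 2: 2  2  2  0  0  0
3  1  3  1  3  1
2  3  2  2  1  0
2  0  3  3  0  1
gen 3: 2  2  2  0  0  0
3  1  3  1  3  1
2  3  2  2  1  0
3  0  3  3  0  1
gen 4: 2  2  2  0  0  0
3  1  3  1  3  1
3  3  2  2  1  0
0  1  3  3  0  1
gen 5: 2  2  2  0  0  0
3  1  3  1  3  1
3  3  2  2  1  0
1  1  3  3  0  1
gen 6: 2  2  2  0  0  0
3  1  3  1  3  1
3  3  2  2  1  0
2  1  3  3  0  1
gen 7: 2  2  2  0  0  0
3  1  3  1  3  1
3  3  2  2  1  0
3  1  3  3  0  1
gen 8: 3  2  2  0  0  0
0  3  3  1  3  1
2  0  3  2  1  0
1  3  3  3  0  1
gen 9: 3  2  2  0  0  0
0  3  3  1  3  1
2  0  3  2  1  0
2  3  3  3  0  1
gen 10: 3  2  2  0  0  0
0  3  3  1  3  1
2  0  3  2  1  0
3  3  3  3  0  1
gen 11: 3  3  3  0  0  0
1  0  1  3  3  1
3  3  2  0  2  0
1  1  2  1  1  1
gen 12: 3  3  3  0  0  0
1  0  1  3  3  1
3  3  2  0  2  0
2  1  2  1  1  1
gen 13: 3  3  3  0  0  0
1  0  1  3  3  1
3  3  2  0  2  0
3  1  2  1  1  1
gen 14: 3  3  3  0  0  0
2  1  1  3  3  1
1  0  3  0  2  0
1  3  2  1  1  1
gen 15: 3  3  3  0  0  0
2  1  1  3  3  1
1  0  3  0  2  0
2  3  2  1  1  1
gen 16: 3  3  3  0  0  0
2  1  1  3  3  1
1  0  3  0  2  0
3  3  2  1  1  1
gen 17: 3  3  3  0  0  0
2  1  1  3  3  1
2  1  3  0  2  0
1  0  3  1  1  1

35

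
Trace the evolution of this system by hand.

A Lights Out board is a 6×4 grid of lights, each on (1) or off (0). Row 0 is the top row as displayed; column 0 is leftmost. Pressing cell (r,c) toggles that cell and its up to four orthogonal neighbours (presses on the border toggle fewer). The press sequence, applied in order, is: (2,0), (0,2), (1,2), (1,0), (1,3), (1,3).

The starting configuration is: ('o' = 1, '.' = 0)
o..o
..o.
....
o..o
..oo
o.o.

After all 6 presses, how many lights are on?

10

gen 0: o..o
..o.
....
o..o
..oo
o.o.
gen 1: o..o
o.o.
oo..
...o
..oo
o.o.
gen 2: ooo.
o...
oo..
...o
..oo
o.o.
gen 3: oo..
oooo
ooo.
...o
..oo
o.o.
gen 4: .o..
..oo
.oo.
...o
..oo
o.o.
gen 5: .o.o
....
.ooo
...o
..oo
o.o.
gen 6: .o..
..oo
.oo.
...o
..oo
o.o.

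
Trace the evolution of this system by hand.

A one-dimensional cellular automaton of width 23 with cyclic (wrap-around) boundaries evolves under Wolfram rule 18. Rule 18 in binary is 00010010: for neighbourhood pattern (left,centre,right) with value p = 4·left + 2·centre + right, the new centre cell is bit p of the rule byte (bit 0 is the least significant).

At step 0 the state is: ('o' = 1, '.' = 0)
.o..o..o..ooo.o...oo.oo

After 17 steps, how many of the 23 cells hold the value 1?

0) .o..o..o..ooo.o...oo.oo
1) ..oo.oo.oo.....o.o.....
2) .o........o...o...o....
3) o.o......o.o.o.o.o.o...
4) ...o....o...........o.o
5) o.o.o..o.o.........o...
6) .....oo...o.......o.o.o
7) o...o..o.o.o.....o.....
8) .o.o.oo.....o...o.o...o
9) .......o...o.o.o...o.o.
10) ......o.o.o.....o.o...o
11) o....o.....o...o...o.o.
12) .o..o.o...o.o.o.o.o....
13) o.oo...o.o.........o...
14) ....o.o...o.......o.o.o
15) o..o...o.o.o.....o.....
16) .oo.o.o.....o...o.o...o
17) .......o...o.o.o...o.o.

6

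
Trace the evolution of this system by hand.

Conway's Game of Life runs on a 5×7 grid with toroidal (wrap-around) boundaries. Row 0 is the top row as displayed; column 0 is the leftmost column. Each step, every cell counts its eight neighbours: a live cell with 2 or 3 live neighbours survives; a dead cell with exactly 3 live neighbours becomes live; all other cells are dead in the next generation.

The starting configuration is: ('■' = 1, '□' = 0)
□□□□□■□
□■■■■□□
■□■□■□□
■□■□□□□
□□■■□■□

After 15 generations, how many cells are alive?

8

[0] □□□□□■□
□■■■■□□
■□■□■□□
■□■□□□□
□□■■□■□
[1] □■□□□■□
□■■□■■□
■□□□■□□
□□■□■□■
□■■■■□■
[2] □□□□□□■
■■■■■■■
■□■□■□■
□□■□■□■
□■□□■□■
[3] □□□□□□□
□□■□■□□
□□□□□□□
□□■□■□■
□□□■□□■
[4] □□□■□□□
□□□□□□□
□□□□□■□
□□□■□■□
□□□■□■□
[5] □□□□■□□
□□□□□□□
□□□□■□□
□□□□□■■
□□■■□□□
[6] □□□■□□□
□□□□□□□
□□□□□■□
□□□■■■□
□□□■■■□
[7] □□□■□□□
□□□□□□□
□□□□□■□
□□□■□□■
□□■□□■□
[8] □□□□□□□
□□□□□□□
□□□□□□□
□□□□■■■
□□■■■□□
[9] □□□■□□□
□□□□□□□
□□□□□■□
□□□□■■□
□□□■■□□
[10] □□□■■□□
□□□□□□□
□□□□■■□
□□□■□■□
□□□■□■□
[11] □□□■■□□
□□□■□■□
□□□□■■□
□□□■□■■
□□■■□■□
[12] □□□□□■□
□□□■□■□
□□□■□□□
□□■■□□■
□□■□□■■
[13] □□□□□■□
□□□□□□□
□□□■□□□
□□■■■■■
□□■■■■■
[14] □□□■□■■
□□□□□□□
□□■■□■□
□□□□□□■
□□■□□□□
[15] □□□□□□□
□□■■□■■
□□□□□□□
□□■■□□□
□□□□□■■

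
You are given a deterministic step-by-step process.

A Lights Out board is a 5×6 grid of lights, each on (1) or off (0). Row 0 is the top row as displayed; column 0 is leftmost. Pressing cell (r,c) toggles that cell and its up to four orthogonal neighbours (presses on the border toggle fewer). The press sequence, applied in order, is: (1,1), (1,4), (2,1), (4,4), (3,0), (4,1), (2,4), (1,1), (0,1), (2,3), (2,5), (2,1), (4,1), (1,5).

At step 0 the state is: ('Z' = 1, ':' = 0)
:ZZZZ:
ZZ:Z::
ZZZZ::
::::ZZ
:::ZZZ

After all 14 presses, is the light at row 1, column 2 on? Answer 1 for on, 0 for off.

0

step 0: :ZZZZ:
ZZ:Z::
ZZZZ::
::::ZZ
:::ZZZ
step 1: ::ZZZ:
::ZZ::
Z:ZZ::
::::ZZ
:::ZZZ
step 2: ::ZZ::
::Z:ZZ
Z:ZZZ:
::::ZZ
:::ZZZ
step 3: ::ZZ::
:ZZ:ZZ
:Z:ZZ:
:Z::ZZ
:::ZZZ
step 4: ::ZZ::
:ZZ:ZZ
:Z:ZZ:
:Z:::Z
::::::
step 5: ::ZZ::
:ZZ:ZZ
ZZ:ZZ:
Z::::Z
Z:::::
step 6: ::ZZ::
:ZZ:ZZ
ZZ:ZZ:
ZZ:::Z
:ZZ:::
step 7: ::ZZ::
:ZZ::Z
ZZ:::Z
ZZ::ZZ
:ZZ:::
step 8: :ZZZ::
Z::::Z
Z::::Z
ZZ::ZZ
:ZZ:::
step 9: Z::Z::
ZZ:::Z
Z::::Z
ZZ::ZZ
:ZZ:::
step 10: Z::Z::
ZZ:Z:Z
Z:ZZZZ
ZZ:ZZZ
:ZZ:::
step 11: Z::Z::
ZZ:Z::
Z:ZZ::
ZZ:ZZ:
:ZZ:::
step 12: Z::Z::
Z::Z::
:Z:Z::
Z::ZZ:
:ZZ:::
step 13: Z::Z::
Z::Z::
:Z:Z::
ZZ:ZZ:
Z:::::
step 14: Z::Z:Z
Z::ZZZ
:Z:Z:Z
ZZ:ZZ:
Z:::::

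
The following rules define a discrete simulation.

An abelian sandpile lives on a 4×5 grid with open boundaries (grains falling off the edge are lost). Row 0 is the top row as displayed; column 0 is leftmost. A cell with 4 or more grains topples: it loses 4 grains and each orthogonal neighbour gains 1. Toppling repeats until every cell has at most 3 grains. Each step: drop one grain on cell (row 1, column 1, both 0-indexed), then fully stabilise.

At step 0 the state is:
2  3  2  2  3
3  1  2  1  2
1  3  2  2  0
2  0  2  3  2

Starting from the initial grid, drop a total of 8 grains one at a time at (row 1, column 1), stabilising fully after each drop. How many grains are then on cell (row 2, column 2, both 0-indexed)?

0

[0] 2  3  2  2  3
3  1  2  1  2
1  3  2  2  0
2  0  2  3  2
[1] 2  3  2  2  3
3  2  2  1  2
1  3  2  2  0
2  0  2  3  2
[2] 2  3  2  2  3
3  3  2  1  2
1  3  2  2  0
2  0  2  3  2
[3] 0  1  3  2  3
1  3  3  1  2
3  0  3  2  0
2  1  2  3  2
[4] 0  3  0  3  3
2  1  2  2  2
3  2  0  3  0
2  1  3  3  2
[5] 0  3  0  3  3
2  2  2  2  2
3  2  0  3  0
2  1  3  3  2
[6] 0  3  0  3  3
2  3  2  2  2
3  2  0  3  0
2  1  3  3  2
[7] 1  0  1  3  3
3  1  3  2  2
3  3  0  3  0
2  1  3  3  2
[8] 1  0  1  3  3
3  2  3  2  2
3  3  0  3  0
2  1  3  3  2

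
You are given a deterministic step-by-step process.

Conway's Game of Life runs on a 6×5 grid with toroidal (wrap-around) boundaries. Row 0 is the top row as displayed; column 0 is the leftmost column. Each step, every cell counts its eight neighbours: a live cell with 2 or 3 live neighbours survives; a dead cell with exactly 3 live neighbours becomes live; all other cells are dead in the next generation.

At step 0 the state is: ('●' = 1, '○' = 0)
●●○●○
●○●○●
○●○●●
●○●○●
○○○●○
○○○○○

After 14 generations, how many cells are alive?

[0] ●●○●○
●○●○●
○●○●●
●○●○●
○○○●○
○○○○○
[1] ●●●●○
○○○○○
○○○○○
●●●○○
○○○●●
○○●○●
[2] ●●●●●
○●●○○
○●○○○
●●●●●
○○○○●
○○○○○
[3] ●○○●●
○○○○●
○○○○●
○●●●●
○●●○●
○●●○○
[4] ●●●●●
○○○○○
○○●○●
○●○○●
○○○○●
○○○○○
[5] ●●●●●
○○○○○
●○○●○
○○○○●
●○○○○
○●●○○
[6] ●○○●●
○○○○○
○○○○●
●○○○●
●●○○○
○○○○○
[7] ○○○○●
●○○●○
●○○○●
○●○○●
●●○○●
○●○○○
[8] ●○○○●
●○○●○
○●○●○
○●○●○
○●●○●
○●○○●
[9] ○●○●○
●●●●○
●●○●○
○●○●●
○●○○●
○●●○●
[10] ○○○○○
○○○●○
○○○○○
○●○●○
○●○○●
○●○○●
[11] ○○○○○
○○○○○
○○●○○
●○●○○
○●○●●
○○○○○
[12] ○○○○○
○○○○○
○●○○○
●○●○●
●●●●●
○○○○○
[13] ○○○○○
○○○○○
●●○○○
○○○○○
○○●○○
●●●●●
[14] ●●●●●
○○○○○
○○○○○
○●○○○
●○●○●
●●●●●

14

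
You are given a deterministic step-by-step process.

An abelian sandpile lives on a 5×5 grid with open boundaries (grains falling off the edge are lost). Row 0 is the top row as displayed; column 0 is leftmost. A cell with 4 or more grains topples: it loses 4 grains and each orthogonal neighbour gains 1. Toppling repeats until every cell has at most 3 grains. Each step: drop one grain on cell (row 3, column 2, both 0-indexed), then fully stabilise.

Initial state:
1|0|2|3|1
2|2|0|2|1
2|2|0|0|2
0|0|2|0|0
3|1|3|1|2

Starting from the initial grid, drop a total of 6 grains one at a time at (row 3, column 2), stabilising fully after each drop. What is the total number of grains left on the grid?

t=0: 1|0|2|3|1
2|2|0|2|1
2|2|0|0|2
0|0|2|0|0
3|1|3|1|2
t=1: 1|0|2|3|1
2|2|0|2|1
2|2|0|0|2
0|0|3|0|0
3|1|3|1|2
t=2: 1|0|2|3|1
2|2|0|2|1
2|2|1|0|2
0|1|1|1|0
3|2|0|2|2
t=3: 1|0|2|3|1
2|2|0|2|1
2|2|1|0|2
0|1|2|1|0
3|2|0|2|2
t=4: 1|0|2|3|1
2|2|0|2|1
2|2|1|0|2
0|1|3|1|0
3|2|0|2|2
t=5: 1|0|2|3|1
2|2|0|2|1
2|2|2|0|2
0|2|0|2|0
3|2|1|2|2
t=6: 1|0|2|3|1
2|2|0|2|1
2|2|2|0|2
0|2|1|2|0
3|2|1|2|2

37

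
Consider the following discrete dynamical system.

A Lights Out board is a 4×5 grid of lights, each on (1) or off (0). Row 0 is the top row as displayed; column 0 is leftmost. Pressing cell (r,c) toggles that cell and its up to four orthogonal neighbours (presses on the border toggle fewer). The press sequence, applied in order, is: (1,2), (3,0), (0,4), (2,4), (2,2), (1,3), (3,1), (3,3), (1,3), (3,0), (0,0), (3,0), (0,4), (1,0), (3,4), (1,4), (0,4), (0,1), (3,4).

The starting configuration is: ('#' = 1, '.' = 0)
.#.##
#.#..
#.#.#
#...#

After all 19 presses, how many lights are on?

15

t=0: .#.##
#.#..
#.#.#
#...#
t=1: .####
##.#.
#...#
#...#
t=2: .####
##.#.
....#
.#..#
t=3: .##..
##.##
....#
.#..#
t=4: .##..
##.#.
...#.
.#...
t=5: .##..
####.
.##..
.##..
t=6: .###.
##..#
.###.
.##..
t=7: .###.
##..#
..##.
#....
t=8: .###.
##..#
..#..
#.###
t=9: .##..
####.
..##.
#.###
t=10: .##..
####.
#.##.
.####
t=11: #.#..
.###.
#.##.
.####
t=12: #.#..
.###.
..##.
#.###
t=13: #.###
.####
..##.
#.###
t=14: ..###
#.###
#.##.
#.###
t=15: ..###
#.###
#.###
#.#..
t=16: ..##.
#.#..
#.##.
#.#..
t=17: ..#.#
#.#.#
#.##.
#.#..
t=18: ##..#
###.#
#.##.
#.#..
t=19: ##..#
###.#
#.###
#.###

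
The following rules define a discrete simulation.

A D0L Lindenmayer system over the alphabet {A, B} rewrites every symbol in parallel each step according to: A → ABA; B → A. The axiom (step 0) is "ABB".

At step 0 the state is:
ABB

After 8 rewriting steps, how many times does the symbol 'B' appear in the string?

746

gen 0: ABB
gen 1: ABAAA
gen 2: ABAAABAABAABA
gen 3: ABAAABAABAABAAABAABAAABAABAAABA
gen 4: ABAAABAABAABAAABAABAAABAABAAABAABAABAAABAABAAABAABAABAAABAABAAABAABAABAAABA
gen 5: ABAAABAABAABAAABAABAAABAABAAABAABAABAAABAABAAABAABAABAAABA…ABAAABAABAABAAABAABAAABAABAABAAABAABAAABAABAAABAABAABAAABA  (len 181)
gen 6: ABAAABAABAABAAABAABAAABAABAAABAABAABAAABAABAAABAABAABAAABA…ABAAABAABAABAAABAABAAABAABAABAAABAABAAABAABAAABAABAABAAABA  (len 437)
gen 7: ABAAABAABAABAAABAABAAABAABAAABAABAABAAABAABAAABAABAABAAABA…ABAAABAABAABAAABAABAAABAABAABAAABAABAAABAABAAABAABAABAAABA  (len 1055)
gen 8: ABAAABAABAABAAABAABAAABAABAAABAABAABAAABAABAAABAABAABAAABA…ABAAABAABAABAAABAABAAABAABAABAAABAABAAABAABAAABAABAABAAABA  (len 2547)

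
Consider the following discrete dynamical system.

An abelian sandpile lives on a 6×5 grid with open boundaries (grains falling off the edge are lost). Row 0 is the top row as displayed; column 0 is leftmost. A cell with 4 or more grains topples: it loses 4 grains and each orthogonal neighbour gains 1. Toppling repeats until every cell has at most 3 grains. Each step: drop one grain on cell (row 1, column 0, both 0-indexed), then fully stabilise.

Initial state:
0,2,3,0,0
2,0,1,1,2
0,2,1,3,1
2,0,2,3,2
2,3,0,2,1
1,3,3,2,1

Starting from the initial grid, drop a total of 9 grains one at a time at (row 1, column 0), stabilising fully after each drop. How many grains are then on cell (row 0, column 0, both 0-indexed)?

step 0: 0,2,3,0,0
2,0,1,1,2
0,2,1,3,1
2,0,2,3,2
2,3,0,2,1
1,3,3,2,1
step 1: 0,2,3,0,0
3,0,1,1,2
0,2,1,3,1
2,0,2,3,2
2,3,0,2,1
1,3,3,2,1
step 2: 1,2,3,0,0
0,1,1,1,2
1,2,1,3,1
2,0,2,3,2
2,3,0,2,1
1,3,3,2,1
step 3: 1,2,3,0,0
1,1,1,1,2
1,2,1,3,1
2,0,2,3,2
2,3,0,2,1
1,3,3,2,1
step 4: 1,2,3,0,0
2,1,1,1,2
1,2,1,3,1
2,0,2,3,2
2,3,0,2,1
1,3,3,2,1
step 5: 1,2,3,0,0
3,1,1,1,2
1,2,1,3,1
2,0,2,3,2
2,3,0,2,1
1,3,3,2,1
step 6: 2,2,3,0,0
0,2,1,1,2
2,2,1,3,1
2,0,2,3,2
2,3,0,2,1
1,3,3,2,1
step 7: 2,2,3,0,0
1,2,1,1,2
2,2,1,3,1
2,0,2,3,2
2,3,0,2,1
1,3,3,2,1
step 8: 2,2,3,0,0
2,2,1,1,2
2,2,1,3,1
2,0,2,3,2
2,3,0,2,1
1,3,3,2,1
step 9: 2,2,3,0,0
3,2,1,1,2
2,2,1,3,1
2,0,2,3,2
2,3,0,2,1
1,3,3,2,1

2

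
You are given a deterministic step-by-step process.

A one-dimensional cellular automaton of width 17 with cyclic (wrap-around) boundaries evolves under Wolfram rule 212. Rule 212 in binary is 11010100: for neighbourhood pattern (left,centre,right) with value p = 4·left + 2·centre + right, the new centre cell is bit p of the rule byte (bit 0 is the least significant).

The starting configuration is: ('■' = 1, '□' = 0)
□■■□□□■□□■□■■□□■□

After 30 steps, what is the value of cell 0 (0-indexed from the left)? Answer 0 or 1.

0

step 0: □■■□□□■□□■□■■□□■□
step 1: □□■■□□■■□■□□■■□■■
step 2: ■□□■■□□■□■■□□■□□■
step 3: ■■□□■■□■□□■■□■■□□
step 4: □■■□□■□■■□□■□□■■□
step 5: □□■■□■□□■■□■■□□■■
step 6: ■□□■□■■□□■□□■■□□■
step 7: ■■□■□□■■□■■□□■■□□
step 8: □■□■■□□■□□■■□□■■□
step 9: □■□□■■□■■□□■■□□■■
step 10: □■■□□■□□■■□□■■□□■
step 11: □□■■□■■□□■■□□■■□■
step 12: ■□□■□□■■□□■■□□■□■
step 13: ■■□■■□□■■□□■■□■□□
step 14: □■□□■■□□■■□□■□■■□
step 15: □■■□□■■□□■■□■□□■■
step 16: □□■■□□■■□□■□■■□□■
step 17: ■□□■■□□■■□■□□■■□■
step 18: ■■□□■■□□■□■■□□■□□
step 19: □■■□□■■□■□□■■□■■□
step 20: □□■■□□■□■■□□■□□■■
step 21: ■□□■■□■□□■■□■■□□■
step 22: ■■□□■□■■□□■□□■■□□
step 23: □■■□■□□■■□■■□□■■□
step 24: □□■□■■□□■□□■■□□■■
step 25: ■□■□□■■□■■□□■■□□■
step 26: ■□■■□□■□□■■□□■■□□
step 27: ■□□■■□■■□□■■□□■■□
step 28: ■■□□■□□■■□□■■□□■□
step 29: □■■□■■□□■■□□■■□■□
step 30: □□■□□■■□□■■□□■□■■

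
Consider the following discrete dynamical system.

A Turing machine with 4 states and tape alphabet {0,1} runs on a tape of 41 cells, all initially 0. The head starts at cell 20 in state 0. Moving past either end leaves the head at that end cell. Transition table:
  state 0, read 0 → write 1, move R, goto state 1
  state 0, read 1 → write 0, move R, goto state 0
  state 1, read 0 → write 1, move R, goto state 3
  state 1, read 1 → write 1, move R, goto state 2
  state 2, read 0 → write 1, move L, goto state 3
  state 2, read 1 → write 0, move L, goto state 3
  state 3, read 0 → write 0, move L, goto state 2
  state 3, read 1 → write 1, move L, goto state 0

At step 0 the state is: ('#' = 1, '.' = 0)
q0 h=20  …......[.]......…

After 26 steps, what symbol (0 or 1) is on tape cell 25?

step 0: q0 h=20  …......[.]......…
step 1: q1 h=21  ….....#[.]......…
step 2: q3 h=22  …....##[.]......…
step 3: q2 h=21  ….....#[#]......…
step 4: q3 h=20  …......[#]......…
step 5: q0 h=19  …......[.]#.....…
step 6: q1 h=20  ….....#[#]......…
step 7: q2 h=21  …....##[.]......…
step 8: q3 h=20  ….....#[#]#.....…
step 9: q0 h=19  …......[#]##....…
step 10: q0 h=20  …......[#]#.....…
step 11: q0 h=21  …......[#]......…
step 12: q0 h=22  …......[.]......…
step 13: q1 h=23  ….....#[.]......…
step 14: q3 h=24  …....##[.]......…
step 15: q2 h=23  ….....#[#]......…
step 16: q3 h=22  …......[#]......…
step 17: q0 h=21  …......[.]#.....…
step 18: q1 h=22  ….....#[#]......…
step 19: q2 h=23  …....##[.]......…
step 20: q3 h=22  ….....#[#]#.....…
step 21: q0 h=21  …......[#]##....…
step 22: q0 h=22  …......[#]#.....…
step 23: q0 h=23  …......[#]......…
step 24: q0 h=24  …......[.]......…
step 25: q1 h=25  ….....#[.]......…
step 26: q3 h=26  …....##[.]......…

1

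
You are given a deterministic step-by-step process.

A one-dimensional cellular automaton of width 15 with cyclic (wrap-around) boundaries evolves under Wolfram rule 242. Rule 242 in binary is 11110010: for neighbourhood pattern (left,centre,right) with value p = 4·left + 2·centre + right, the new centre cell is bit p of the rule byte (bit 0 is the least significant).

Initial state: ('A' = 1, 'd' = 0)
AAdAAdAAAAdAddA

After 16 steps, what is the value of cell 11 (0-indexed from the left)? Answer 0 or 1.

0

step 0: AAdAAdAAAAdAddA
step 1: AAAdAAdAAAAdAAd
step 2: dAAAdAAdAAAAdAA
step 3: AdAAAdAAdAAAAdA
step 4: AAdAAAdAAdAAAAd
step 5: dAAdAAAdAAdAAAA
step 6: AdAAdAAAdAAdAAA
step 7: AAdAAdAAAdAAdAA
step 8: AAAdAAdAAAdAAdA
step 9: AAAAdAAdAAAdAAd
step 10: dAAAAdAAdAAAdAA
step 11: AdAAAAdAAdAAAdA
step 12: AAdAAAAdAAdAAAd
step 13: dAAdAAAAdAAdAAA
step 14: AdAAdAAAAdAAdAA
step 15: AAdAAdAAAAdAAdA
step 16: AAAdAAdAAAAdAAd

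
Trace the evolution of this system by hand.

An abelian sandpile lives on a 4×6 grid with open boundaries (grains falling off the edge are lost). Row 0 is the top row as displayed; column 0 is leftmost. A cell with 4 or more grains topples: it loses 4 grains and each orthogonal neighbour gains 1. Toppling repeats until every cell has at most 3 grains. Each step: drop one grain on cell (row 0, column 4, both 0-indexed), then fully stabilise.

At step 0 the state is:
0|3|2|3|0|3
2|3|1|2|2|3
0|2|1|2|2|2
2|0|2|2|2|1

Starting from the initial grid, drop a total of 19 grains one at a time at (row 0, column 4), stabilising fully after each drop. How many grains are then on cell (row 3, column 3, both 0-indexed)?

0) 0|3|2|3|0|3
2|3|1|2|2|3
0|2|1|2|2|2
2|0|2|2|2|1
1) 0|3|2|3|1|3
2|3|1|2|2|3
0|2|1|2|2|2
2|0|2|2|2|1
2) 0|3|2|3|2|3
2|3|1|2|2|3
0|2|1|2|2|2
2|0|2|2|2|1
3) 0|3|2|3|3|3
2|3|1|2|2|3
0|2|1|2|2|2
2|0|2|2|2|1
4) 0|3|3|1|3|1
2|3|2|0|1|1
0|2|1|3|3|3
2|0|2|2|2|1
5) 0|3|3|2|0|2
2|3|2|0|2|1
0|2|1|3|3|3
2|0|2|2|2|1
6) 0|3|3|2|1|2
2|3|2|0|2|1
0|2|1|3|3|3
2|0|2|2|2|1
7) 0|3|3|2|2|2
2|3|2|0|2|1
0|2|1|3|3|3
2|0|2|2|2|1
8) 0|3|3|2|3|2
2|3|2|0|2|1
0|2|1|3|3|3
2|0|2|2|2|1
9) 0|3|3|3|0|3
2|3|2|0|3|1
0|2|1|3|3|3
2|0|2|2|2|1
10) 0|3|3|3|1|3
2|3|2|0|3|1
0|2|1|3|3|3
2|0|2|2|2|1
11) 0|3|3|3|2|3
2|3|2|0|3|1
0|2|1|3|3|3
2|0|2|2|2|1
12) 0|3|3|3|3|3
2|3|2|0|3|1
0|2|1|3|3|3
2|0|2|2|2|1
13) 1|1|2|2|3|1
3|1|1|0|3|0
0|3|3|1|2|1
2|0|2|3|3|2
14) 1|1|2|3|1|2
3|1|1|1|0|1
0|3|3|1|3|1
2|0|2|3|3|2
15) 1|1|2|3|2|2
3|1|1|1|0|1
0|3|3|1|3|1
2|0|2|3|3|2
16) 1|1|2|3|3|2
3|1|1|1|0|1
0|3|3|1|3|1
2|0|2|3|3|2
17) 1|1|3|0|1|3
3|1|1|2|1|1
0|3|3|1|3|1
2|0|2|3|3|2
18) 1|1|3|0|2|3
3|1|1|2|1|1
0|3|3|1|3|1
2|0|2|3|3|2
19) 1|1|3|0|3|3
3|1|1|2|1|1
0|3|3|1|3|1
2|0|2|3|3|2

3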